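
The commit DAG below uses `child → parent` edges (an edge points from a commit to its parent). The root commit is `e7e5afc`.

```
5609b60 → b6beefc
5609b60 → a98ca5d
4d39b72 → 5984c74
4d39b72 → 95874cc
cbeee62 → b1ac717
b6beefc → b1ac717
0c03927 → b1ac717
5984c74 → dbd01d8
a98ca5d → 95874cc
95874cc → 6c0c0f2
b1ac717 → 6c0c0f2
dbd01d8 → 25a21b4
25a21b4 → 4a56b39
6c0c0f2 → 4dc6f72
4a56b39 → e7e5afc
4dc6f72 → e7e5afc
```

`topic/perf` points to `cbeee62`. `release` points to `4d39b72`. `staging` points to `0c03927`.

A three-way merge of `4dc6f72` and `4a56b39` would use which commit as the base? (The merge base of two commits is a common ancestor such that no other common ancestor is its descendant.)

e7e5afc

Ancestors of 4dc6f72: {4dc6f72, e7e5afc}.
Ancestors of 4a56b39: {4a56b39, e7e5afc}.
Common ancestors: {e7e5afc}.
The only common ancestor is e7e5afc, so it is the merge base.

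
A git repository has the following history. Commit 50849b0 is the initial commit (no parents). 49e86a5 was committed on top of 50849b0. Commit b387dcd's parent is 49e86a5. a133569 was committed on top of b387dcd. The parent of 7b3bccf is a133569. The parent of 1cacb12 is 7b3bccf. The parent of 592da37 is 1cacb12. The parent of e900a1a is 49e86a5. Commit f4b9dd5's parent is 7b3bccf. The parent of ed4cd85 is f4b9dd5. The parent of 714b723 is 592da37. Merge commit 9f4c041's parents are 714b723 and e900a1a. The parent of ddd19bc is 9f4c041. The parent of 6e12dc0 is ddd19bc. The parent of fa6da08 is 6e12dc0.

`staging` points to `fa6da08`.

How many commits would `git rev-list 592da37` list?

Walking parent pointers from 592da37: reachable set = {1cacb12, 49e86a5, 50849b0, 592da37, 7b3bccf, a133569, b387dcd}.
That is 7 commits.

7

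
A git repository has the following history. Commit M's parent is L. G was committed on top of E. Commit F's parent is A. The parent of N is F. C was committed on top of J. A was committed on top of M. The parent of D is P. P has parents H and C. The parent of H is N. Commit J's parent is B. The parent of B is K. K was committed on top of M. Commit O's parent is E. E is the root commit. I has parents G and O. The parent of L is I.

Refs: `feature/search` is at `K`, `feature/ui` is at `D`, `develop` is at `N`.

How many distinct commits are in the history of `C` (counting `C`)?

10

Walking parent pointers from C: reachable set = {B, C, E, G, I, J, K, L, M, O}.
That is 10 commits.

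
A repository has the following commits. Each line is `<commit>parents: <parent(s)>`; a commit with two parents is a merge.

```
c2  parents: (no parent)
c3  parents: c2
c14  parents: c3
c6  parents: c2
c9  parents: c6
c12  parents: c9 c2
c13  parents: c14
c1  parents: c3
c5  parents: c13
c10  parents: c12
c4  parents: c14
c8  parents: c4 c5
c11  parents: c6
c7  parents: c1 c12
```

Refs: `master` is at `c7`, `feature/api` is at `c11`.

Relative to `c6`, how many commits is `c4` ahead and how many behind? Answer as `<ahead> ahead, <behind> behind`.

3 ahead, 1 behind

Reachable from c4: {c14, c2, c3, c4}.
Reachable from c6: {c2, c6}.
Only in c4's history (ahead): {c14, c3, c4} — 3.
Only in c6's history (behind): {c6} — 1.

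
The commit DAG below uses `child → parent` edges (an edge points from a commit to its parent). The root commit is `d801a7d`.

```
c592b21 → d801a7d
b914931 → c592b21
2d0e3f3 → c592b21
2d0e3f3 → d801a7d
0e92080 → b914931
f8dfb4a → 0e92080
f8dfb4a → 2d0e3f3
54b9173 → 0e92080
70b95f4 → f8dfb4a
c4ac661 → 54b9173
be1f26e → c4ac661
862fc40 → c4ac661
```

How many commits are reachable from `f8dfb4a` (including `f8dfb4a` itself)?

Walking parent pointers from f8dfb4a: reachable set = {0e92080, 2d0e3f3, b914931, c592b21, d801a7d, f8dfb4a}.
That is 6 commits.

6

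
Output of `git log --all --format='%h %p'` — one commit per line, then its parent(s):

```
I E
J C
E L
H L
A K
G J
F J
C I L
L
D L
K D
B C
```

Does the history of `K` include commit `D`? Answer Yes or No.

Ancestors of K (commits reachable by following parents): {D, K, L}.
D is in that set, so it is an ancestor of K.

Yes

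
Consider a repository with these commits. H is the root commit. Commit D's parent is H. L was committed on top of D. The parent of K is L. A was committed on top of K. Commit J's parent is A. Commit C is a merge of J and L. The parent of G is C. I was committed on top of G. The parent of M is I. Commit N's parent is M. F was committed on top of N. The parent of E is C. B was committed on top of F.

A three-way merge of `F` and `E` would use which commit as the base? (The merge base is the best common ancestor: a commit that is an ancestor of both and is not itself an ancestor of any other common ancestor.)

C

Ancestors of F: {A, C, D, F, G, H, I, J, K, L, M, N}.
Ancestors of E: {A, C, D, E, H, J, K, L}.
Common ancestors: {A, C, D, H, J, K, L}.
Among these, C is not an ancestor of any other common ancestor — it is the merge base.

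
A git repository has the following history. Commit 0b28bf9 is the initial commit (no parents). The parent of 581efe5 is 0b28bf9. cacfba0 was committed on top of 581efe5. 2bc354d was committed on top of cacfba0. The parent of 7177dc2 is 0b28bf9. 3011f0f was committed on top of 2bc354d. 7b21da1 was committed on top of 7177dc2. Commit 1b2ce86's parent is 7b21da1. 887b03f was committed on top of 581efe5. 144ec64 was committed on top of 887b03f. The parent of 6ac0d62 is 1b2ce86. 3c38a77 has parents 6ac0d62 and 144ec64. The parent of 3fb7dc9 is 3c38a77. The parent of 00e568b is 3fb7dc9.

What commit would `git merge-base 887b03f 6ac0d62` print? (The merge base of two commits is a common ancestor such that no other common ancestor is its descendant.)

0b28bf9

Ancestors of 887b03f: {0b28bf9, 581efe5, 887b03f}.
Ancestors of 6ac0d62: {0b28bf9, 1b2ce86, 6ac0d62, 7177dc2, 7b21da1}.
Common ancestors: {0b28bf9}.
The only common ancestor is 0b28bf9, so it is the merge base.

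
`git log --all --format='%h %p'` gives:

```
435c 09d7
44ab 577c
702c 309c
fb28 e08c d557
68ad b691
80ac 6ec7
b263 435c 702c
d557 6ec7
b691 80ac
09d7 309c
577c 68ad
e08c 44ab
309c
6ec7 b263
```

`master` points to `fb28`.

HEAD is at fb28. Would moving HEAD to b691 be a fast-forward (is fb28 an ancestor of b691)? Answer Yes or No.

No

A fast-forward from fb28 to b691 is possible iff fb28 is an ancestor of b691.
Ancestors of b691: {09d7, 309c, 435c, 6ec7, 702c, 80ac, b263, b691}.
fb28 is not among them, so fast-forward is not possible.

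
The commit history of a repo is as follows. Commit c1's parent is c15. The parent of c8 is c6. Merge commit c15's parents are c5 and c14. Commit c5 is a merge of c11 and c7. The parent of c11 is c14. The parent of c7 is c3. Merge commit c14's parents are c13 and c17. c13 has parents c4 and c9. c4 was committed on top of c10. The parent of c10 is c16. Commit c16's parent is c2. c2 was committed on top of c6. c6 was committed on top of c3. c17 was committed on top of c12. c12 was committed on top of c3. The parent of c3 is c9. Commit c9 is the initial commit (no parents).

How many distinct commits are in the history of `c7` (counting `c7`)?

Walking parent pointers from c7: reachable set = {c3, c7, c9}.
That is 3 commits.

3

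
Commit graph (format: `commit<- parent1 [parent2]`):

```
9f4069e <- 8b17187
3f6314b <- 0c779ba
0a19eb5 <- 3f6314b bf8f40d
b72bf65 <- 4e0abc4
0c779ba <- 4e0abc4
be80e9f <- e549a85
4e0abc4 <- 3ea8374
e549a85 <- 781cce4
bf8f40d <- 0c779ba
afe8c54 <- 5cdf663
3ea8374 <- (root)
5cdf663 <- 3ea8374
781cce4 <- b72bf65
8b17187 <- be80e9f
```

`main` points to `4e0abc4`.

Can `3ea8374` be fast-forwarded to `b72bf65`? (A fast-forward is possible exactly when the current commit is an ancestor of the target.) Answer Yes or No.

A fast-forward from 3ea8374 to b72bf65 is possible iff 3ea8374 is an ancestor of b72bf65.
Ancestors of b72bf65: {3ea8374, 4e0abc4, b72bf65}.
3ea8374 is among them, so fast-forward is possible.

Yes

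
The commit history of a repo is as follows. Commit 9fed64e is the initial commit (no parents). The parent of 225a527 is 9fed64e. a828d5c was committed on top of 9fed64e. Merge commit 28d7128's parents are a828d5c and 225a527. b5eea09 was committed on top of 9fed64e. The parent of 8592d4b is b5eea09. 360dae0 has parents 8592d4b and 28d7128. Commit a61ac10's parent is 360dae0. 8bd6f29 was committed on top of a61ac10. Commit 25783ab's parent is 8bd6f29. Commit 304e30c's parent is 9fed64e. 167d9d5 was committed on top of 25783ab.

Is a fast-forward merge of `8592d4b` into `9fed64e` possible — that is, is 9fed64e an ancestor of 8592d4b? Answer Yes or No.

A fast-forward from 9fed64e to 8592d4b is possible iff 9fed64e is an ancestor of 8592d4b.
Ancestors of 8592d4b: {8592d4b, 9fed64e, b5eea09}.
9fed64e is among them, so fast-forward is possible.

Yes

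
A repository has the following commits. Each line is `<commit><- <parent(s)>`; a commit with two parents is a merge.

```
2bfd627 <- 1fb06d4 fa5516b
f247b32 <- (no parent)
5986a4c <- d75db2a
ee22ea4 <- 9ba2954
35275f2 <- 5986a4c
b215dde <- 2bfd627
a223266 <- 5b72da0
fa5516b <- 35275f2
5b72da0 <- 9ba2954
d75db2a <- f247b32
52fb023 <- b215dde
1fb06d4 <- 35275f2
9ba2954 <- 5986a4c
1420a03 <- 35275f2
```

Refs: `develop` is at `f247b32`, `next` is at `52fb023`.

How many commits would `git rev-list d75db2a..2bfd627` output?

5

Reachable from 2bfd627: {1fb06d4, 2bfd627, 35275f2, 5986a4c, d75db2a, f247b32, fa5516b}.
Reachable from d75db2a: {d75db2a, f247b32}.
In 2bfd627's history but not d75db2a's: {1fb06d4, 2bfd627, 35275f2, 5986a4c, fa5516b} — 5 commits.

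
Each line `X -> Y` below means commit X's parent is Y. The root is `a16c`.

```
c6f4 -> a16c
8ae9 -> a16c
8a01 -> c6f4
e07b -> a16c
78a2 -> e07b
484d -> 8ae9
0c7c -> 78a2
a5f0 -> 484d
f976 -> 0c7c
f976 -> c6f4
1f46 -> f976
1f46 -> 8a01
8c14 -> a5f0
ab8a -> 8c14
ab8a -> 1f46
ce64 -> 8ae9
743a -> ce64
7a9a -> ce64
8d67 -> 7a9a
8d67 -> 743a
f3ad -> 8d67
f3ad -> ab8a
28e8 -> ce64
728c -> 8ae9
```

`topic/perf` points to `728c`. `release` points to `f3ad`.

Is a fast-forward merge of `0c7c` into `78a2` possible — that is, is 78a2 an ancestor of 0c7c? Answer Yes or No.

Yes

A fast-forward from 78a2 to 0c7c is possible iff 78a2 is an ancestor of 0c7c.
Ancestors of 0c7c: {0c7c, 78a2, a16c, e07b}.
78a2 is among them, so fast-forward is possible.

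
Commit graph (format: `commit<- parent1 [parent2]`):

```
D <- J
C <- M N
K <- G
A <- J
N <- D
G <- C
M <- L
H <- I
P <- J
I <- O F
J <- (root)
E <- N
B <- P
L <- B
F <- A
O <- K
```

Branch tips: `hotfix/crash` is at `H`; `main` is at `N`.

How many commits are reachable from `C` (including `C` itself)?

Walking parent pointers from C: reachable set = {B, C, D, J, L, M, N, P}.
That is 8 commits.

8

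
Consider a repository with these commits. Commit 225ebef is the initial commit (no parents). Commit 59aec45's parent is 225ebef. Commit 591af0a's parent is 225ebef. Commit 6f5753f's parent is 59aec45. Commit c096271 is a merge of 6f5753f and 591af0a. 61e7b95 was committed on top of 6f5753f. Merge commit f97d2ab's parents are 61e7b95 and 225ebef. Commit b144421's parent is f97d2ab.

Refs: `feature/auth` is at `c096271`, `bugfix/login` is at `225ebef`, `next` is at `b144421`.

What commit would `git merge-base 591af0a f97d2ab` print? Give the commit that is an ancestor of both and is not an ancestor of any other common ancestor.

Ancestors of 591af0a: {225ebef, 591af0a}.
Ancestors of f97d2ab: {225ebef, 59aec45, 61e7b95, 6f5753f, f97d2ab}.
Common ancestors: {225ebef}.
The only common ancestor is 225ebef, so it is the merge base.

225ebef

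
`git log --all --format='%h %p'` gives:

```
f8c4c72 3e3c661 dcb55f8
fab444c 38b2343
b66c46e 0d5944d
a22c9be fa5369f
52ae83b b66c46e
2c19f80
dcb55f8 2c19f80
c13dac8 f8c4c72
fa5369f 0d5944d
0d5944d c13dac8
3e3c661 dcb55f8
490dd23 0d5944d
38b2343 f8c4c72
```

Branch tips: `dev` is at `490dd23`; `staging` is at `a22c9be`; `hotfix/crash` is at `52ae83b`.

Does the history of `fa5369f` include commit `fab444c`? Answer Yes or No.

No

Ancestors of fa5369f: {0d5944d, 2c19f80, 3e3c661, c13dac8, dcb55f8, f8c4c72, fa5369f}.
fab444c is not in that set, so it is not an ancestor of fa5369f.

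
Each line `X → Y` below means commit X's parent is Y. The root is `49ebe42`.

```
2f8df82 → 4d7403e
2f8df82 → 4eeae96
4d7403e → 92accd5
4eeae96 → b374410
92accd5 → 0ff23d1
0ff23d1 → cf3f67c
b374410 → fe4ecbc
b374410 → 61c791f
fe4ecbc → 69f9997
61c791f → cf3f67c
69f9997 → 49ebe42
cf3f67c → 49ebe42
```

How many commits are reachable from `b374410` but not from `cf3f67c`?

4

Reachable from b374410: {49ebe42, 61c791f, 69f9997, b374410, cf3f67c, fe4ecbc}.
Reachable from cf3f67c: {49ebe42, cf3f67c}.
In b374410's history but not cf3f67c's: {61c791f, 69f9997, b374410, fe4ecbc} — 4 commits.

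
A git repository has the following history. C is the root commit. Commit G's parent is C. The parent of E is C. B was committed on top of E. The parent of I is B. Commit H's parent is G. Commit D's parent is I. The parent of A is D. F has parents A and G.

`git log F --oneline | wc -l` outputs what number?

Walking parent pointers from F: reachable set = {A, B, C, D, E, F, G, I}.
That is 8 commits.

8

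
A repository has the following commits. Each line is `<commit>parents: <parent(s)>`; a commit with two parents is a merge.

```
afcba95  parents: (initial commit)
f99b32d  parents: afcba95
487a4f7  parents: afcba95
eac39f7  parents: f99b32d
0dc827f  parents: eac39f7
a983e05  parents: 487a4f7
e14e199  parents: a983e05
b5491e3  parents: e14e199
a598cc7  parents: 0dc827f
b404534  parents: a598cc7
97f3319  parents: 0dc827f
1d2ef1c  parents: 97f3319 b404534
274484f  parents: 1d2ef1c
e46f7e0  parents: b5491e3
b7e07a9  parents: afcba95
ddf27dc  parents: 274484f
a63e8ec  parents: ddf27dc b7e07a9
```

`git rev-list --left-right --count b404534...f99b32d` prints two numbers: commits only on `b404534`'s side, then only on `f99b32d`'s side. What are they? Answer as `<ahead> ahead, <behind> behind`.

4 ahead, 0 behind

Reachable from b404534: {0dc827f, a598cc7, afcba95, b404534, eac39f7, f99b32d}.
Reachable from f99b32d: {afcba95, f99b32d}.
Only in b404534's history (ahead): {0dc827f, a598cc7, b404534, eac39f7} — 4.
Only in f99b32d's history (behind): {} — 0.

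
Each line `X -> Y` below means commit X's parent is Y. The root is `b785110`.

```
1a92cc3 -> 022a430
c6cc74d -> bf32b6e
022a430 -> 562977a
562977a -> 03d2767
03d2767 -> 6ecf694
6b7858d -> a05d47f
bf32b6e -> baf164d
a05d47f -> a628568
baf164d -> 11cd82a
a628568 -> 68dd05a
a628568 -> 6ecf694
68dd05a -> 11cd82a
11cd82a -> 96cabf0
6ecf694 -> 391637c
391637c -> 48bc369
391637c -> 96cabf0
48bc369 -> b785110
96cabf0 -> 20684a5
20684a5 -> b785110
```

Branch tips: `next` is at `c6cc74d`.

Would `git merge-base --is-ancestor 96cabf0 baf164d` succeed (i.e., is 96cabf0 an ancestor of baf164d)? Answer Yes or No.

Ancestors of baf164d (commits reachable by following parents): {11cd82a, 20684a5, 96cabf0, b785110, baf164d}.
96cabf0 is in that set, so it is an ancestor of baf164d.

Yes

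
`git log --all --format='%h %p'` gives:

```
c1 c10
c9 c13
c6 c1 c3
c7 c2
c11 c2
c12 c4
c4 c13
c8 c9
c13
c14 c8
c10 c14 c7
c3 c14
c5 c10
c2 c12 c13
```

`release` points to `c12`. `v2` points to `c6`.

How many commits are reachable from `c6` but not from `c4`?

Reachable from c6: {c1, c10, c12, c13, c14, c2, c3, c4, c6, c7, c8, c9}.
Reachable from c4: {c13, c4}.
In c6's history but not c4's: {c1, c10, c12, c14, c2, c3, c6, c7, c8, c9} — 10 commits.

10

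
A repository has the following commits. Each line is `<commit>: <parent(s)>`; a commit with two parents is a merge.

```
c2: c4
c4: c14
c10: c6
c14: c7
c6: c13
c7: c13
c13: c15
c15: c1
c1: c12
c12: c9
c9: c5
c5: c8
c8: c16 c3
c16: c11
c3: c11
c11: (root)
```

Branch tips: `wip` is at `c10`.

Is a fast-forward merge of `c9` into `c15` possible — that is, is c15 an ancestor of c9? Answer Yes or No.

A fast-forward from c15 to c9 is possible iff c15 is an ancestor of c9.
Ancestors of c9: {c11, c16, c3, c5, c8, c9}.
c15 is not among them, so fast-forward is not possible.

No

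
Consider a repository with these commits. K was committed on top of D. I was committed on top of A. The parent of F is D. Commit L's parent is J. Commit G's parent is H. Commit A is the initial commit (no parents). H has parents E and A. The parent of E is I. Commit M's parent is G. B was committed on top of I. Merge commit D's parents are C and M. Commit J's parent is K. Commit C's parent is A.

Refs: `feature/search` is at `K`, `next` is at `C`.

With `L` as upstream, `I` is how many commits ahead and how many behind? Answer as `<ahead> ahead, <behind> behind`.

0 ahead, 9 behind

Reachable from I: {A, I}.
Reachable from L: {A, C, D, E, G, H, I, J, K, L, M}.
Only in I's history (ahead): {} — 0.
Only in L's history (behind): {C, D, E, G, H, J, K, L, M} — 9.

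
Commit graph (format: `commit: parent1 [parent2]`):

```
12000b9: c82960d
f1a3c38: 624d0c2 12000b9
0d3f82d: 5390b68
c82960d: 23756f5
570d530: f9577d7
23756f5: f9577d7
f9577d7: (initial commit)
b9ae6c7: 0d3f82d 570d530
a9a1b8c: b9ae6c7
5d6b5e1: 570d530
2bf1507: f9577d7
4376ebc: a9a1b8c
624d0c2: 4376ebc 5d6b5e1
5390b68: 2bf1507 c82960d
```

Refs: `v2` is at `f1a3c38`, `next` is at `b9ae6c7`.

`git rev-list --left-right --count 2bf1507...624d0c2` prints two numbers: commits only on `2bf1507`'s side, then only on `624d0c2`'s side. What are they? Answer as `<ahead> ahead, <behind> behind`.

Reachable from 2bf1507: {2bf1507, f9577d7}.
Reachable from 624d0c2: {0d3f82d, 23756f5, 2bf1507, 4376ebc, 5390b68, 570d530, 5d6b5e1, 624d0c2, a9a1b8c, b9ae6c7, c82960d, f9577d7}.
Only in 2bf1507's history (ahead): {} — 0.
Only in 624d0c2's history (behind): {0d3f82d, 23756f5, 4376ebc, 5390b68, 570d530, 5d6b5e1, 624d0c2, a9a1b8c, b9ae6c7, c82960d} — 10.

0 ahead, 10 behind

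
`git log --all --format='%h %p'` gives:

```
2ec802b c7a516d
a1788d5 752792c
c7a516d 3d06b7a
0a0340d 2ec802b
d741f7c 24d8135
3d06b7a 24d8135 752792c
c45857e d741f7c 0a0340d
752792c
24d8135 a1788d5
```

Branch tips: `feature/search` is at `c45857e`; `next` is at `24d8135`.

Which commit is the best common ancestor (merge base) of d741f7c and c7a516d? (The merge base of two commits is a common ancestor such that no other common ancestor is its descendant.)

Ancestors of d741f7c: {24d8135, 752792c, a1788d5, d741f7c}.
Ancestors of c7a516d: {24d8135, 3d06b7a, 752792c, a1788d5, c7a516d}.
Common ancestors: {24d8135, 752792c, a1788d5}.
Among these, 24d8135 is not an ancestor of any other common ancestor — it is the merge base.

24d8135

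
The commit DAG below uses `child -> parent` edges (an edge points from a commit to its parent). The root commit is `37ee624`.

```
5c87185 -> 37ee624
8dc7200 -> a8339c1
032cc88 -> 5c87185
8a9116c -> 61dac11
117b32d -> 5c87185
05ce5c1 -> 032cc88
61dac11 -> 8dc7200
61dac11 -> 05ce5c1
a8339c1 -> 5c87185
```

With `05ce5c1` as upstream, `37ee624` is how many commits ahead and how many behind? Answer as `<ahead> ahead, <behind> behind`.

0 ahead, 3 behind

Reachable from 37ee624: {37ee624}.
Reachable from 05ce5c1: {032cc88, 05ce5c1, 37ee624, 5c87185}.
Only in 37ee624's history (ahead): {} — 0.
Only in 05ce5c1's history (behind): {032cc88, 05ce5c1, 5c87185} — 3.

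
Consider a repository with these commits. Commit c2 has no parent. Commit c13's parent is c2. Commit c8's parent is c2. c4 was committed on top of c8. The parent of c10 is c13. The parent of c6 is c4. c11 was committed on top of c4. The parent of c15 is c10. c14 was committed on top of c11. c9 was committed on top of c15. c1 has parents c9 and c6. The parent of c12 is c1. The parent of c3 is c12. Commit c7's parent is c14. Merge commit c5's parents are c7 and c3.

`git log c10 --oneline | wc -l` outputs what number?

3

Walking parent pointers from c10: reachable set = {c10, c13, c2}.
That is 3 commits.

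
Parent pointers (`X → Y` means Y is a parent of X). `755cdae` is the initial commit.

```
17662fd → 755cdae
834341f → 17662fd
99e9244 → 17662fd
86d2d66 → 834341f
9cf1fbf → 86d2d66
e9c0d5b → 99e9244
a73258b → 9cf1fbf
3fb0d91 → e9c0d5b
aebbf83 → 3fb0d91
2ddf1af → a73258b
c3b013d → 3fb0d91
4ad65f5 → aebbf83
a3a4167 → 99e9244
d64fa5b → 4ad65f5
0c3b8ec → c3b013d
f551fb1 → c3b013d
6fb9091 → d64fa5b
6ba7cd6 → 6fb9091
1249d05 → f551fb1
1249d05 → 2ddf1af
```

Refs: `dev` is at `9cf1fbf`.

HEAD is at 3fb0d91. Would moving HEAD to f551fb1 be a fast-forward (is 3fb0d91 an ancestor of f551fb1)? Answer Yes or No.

A fast-forward from 3fb0d91 to f551fb1 is possible iff 3fb0d91 is an ancestor of f551fb1.
Ancestors of f551fb1: {17662fd, 3fb0d91, 755cdae, 99e9244, c3b013d, e9c0d5b, f551fb1}.
3fb0d91 is among them, so fast-forward is possible.

Yes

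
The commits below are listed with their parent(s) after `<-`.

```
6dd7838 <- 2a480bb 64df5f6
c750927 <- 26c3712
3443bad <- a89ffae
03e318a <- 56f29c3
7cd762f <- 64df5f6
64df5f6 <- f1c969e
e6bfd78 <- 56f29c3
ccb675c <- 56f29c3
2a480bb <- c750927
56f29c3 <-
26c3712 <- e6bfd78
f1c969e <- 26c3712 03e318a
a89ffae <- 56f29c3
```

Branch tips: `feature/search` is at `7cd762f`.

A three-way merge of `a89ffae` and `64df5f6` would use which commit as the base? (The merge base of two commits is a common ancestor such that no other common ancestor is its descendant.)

56f29c3

Ancestors of a89ffae: {56f29c3, a89ffae}.
Ancestors of 64df5f6: {03e318a, 26c3712, 56f29c3, 64df5f6, e6bfd78, f1c969e}.
Common ancestors: {56f29c3}.
The only common ancestor is 56f29c3, so it is the merge base.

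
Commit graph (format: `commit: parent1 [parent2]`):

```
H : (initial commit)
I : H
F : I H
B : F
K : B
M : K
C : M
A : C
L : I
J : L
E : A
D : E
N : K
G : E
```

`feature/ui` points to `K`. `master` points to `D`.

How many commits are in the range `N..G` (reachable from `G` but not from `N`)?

5

Reachable from G: {A, B, C, E, F, G, H, I, K, M}.
Reachable from N: {B, F, H, I, K, N}.
In G's history but not N's: {A, C, E, G, M} — 5 commits.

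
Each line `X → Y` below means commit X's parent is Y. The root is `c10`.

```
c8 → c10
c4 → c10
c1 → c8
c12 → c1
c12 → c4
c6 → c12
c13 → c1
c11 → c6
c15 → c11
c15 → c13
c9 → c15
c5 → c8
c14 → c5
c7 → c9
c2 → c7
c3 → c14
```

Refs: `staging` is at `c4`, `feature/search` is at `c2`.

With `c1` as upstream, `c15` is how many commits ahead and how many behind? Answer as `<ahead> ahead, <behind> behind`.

Reachable from c15: {c1, c10, c11, c12, c13, c15, c4, c6, c8}.
Reachable from c1: {c1, c10, c8}.
Only in c15's history (ahead): {c11, c12, c13, c15, c4, c6} — 6.
Only in c1's history (behind): {} — 0.

6 ahead, 0 behind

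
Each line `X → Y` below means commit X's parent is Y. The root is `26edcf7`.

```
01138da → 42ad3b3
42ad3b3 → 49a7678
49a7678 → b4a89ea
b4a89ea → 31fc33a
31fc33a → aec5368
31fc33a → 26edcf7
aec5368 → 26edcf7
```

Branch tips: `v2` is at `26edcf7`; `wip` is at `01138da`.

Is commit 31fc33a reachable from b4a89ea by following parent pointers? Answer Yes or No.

Yes

Ancestors of b4a89ea (commits reachable by following parents): {26edcf7, 31fc33a, aec5368, b4a89ea}.
31fc33a is in that set, so it is an ancestor of b4a89ea.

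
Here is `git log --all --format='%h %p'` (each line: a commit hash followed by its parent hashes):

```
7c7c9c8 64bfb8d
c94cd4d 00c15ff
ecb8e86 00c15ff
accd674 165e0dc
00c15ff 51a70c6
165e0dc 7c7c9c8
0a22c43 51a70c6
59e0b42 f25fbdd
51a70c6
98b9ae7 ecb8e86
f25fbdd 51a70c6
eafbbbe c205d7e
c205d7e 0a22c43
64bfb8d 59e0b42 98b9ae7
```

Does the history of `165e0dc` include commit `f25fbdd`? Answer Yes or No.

Yes

Ancestors of 165e0dc (commits reachable by following parents): {00c15ff, 165e0dc, 51a70c6, 59e0b42, 64bfb8d, 7c7c9c8, 98b9ae7, ecb8e86, f25fbdd}.
f25fbdd is in that set, so it is an ancestor of 165e0dc.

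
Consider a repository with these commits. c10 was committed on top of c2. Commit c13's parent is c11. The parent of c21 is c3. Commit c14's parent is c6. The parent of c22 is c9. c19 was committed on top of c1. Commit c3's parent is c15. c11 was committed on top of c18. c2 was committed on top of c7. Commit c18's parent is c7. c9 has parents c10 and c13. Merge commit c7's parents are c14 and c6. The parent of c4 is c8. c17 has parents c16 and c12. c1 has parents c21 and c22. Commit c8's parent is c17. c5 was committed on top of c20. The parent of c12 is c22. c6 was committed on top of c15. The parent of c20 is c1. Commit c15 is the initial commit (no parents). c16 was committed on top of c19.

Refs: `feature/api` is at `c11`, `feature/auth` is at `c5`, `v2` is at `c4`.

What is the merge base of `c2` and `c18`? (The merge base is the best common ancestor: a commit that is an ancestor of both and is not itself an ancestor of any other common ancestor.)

Ancestors of c2: {c14, c15, c2, c6, c7}.
Ancestors of c18: {c14, c15, c18, c6, c7}.
Common ancestors: {c14, c15, c6, c7}.
Among these, c7 is not an ancestor of any other common ancestor — it is the merge base.

c7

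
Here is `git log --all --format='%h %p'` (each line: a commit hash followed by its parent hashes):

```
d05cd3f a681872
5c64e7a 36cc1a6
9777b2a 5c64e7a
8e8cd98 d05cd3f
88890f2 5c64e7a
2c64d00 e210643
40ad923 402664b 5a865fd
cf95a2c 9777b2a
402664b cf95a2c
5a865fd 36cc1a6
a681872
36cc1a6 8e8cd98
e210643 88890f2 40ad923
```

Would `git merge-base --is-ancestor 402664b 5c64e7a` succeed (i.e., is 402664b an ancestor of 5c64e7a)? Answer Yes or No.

Ancestors of 5c64e7a: {36cc1a6, 5c64e7a, 8e8cd98, a681872, d05cd3f}.
402664b is not in that set, so it is not an ancestor of 5c64e7a.

No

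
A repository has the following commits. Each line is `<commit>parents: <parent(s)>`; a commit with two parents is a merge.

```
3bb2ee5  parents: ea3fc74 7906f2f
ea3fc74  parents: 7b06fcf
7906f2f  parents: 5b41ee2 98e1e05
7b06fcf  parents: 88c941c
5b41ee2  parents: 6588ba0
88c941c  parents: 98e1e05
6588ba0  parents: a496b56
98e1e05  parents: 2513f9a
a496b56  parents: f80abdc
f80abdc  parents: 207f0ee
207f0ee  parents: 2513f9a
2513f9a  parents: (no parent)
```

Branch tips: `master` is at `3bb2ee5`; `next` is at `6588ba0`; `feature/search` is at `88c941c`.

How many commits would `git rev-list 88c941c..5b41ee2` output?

Reachable from 5b41ee2: {207f0ee, 2513f9a, 5b41ee2, 6588ba0, a496b56, f80abdc}.
Reachable from 88c941c: {2513f9a, 88c941c, 98e1e05}.
In 5b41ee2's history but not 88c941c's: {207f0ee, 5b41ee2, 6588ba0, a496b56, f80abdc} — 5 commits.

5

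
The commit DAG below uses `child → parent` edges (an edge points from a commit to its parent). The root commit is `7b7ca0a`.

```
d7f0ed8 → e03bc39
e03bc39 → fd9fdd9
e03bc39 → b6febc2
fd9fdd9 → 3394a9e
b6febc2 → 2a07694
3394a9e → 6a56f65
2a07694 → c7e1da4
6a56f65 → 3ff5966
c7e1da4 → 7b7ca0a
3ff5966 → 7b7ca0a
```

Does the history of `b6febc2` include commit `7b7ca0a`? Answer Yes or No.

Ancestors of b6febc2 (commits reachable by following parents): {2a07694, 7b7ca0a, b6febc2, c7e1da4}.
7b7ca0a is in that set, so it is an ancestor of b6febc2.

Yes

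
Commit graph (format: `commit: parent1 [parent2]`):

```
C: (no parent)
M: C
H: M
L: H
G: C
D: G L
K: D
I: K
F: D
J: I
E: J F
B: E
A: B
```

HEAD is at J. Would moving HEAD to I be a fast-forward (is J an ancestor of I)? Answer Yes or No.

No

A fast-forward from J to I is possible iff J is an ancestor of I.
Ancestors of I: {C, D, G, H, I, K, L, M}.
J is not among them, so fast-forward is not possible.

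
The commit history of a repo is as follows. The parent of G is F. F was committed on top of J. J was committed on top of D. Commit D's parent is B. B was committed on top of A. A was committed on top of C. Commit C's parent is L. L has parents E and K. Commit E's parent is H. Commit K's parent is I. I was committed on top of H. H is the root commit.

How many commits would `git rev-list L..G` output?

Reachable from G: {A, B, C, D, E, F, G, H, I, J, K, L}.
Reachable from L: {E, H, I, K, L}.
In G's history but not L's: {A, B, C, D, F, G, J} — 7 commits.

7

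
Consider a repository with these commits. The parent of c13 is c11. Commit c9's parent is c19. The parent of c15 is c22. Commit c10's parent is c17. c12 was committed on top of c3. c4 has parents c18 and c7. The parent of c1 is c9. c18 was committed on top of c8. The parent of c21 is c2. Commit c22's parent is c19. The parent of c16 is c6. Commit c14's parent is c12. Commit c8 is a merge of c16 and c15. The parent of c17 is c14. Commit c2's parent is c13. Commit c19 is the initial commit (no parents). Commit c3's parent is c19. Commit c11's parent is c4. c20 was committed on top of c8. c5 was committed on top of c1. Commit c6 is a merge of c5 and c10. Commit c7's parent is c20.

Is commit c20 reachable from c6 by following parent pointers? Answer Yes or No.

No

Ancestors of c6: {c1, c10, c12, c14, c17, c19, c3, c5, c6, c9}.
c20 is not in that set, so it is not an ancestor of c6.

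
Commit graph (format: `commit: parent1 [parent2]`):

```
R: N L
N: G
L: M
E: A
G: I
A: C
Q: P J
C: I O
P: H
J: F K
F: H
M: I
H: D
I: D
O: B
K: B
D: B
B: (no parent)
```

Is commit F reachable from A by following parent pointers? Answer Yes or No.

No

Ancestors of A: {A, B, C, D, I, O}.
F is not in that set, so it is not an ancestor of A.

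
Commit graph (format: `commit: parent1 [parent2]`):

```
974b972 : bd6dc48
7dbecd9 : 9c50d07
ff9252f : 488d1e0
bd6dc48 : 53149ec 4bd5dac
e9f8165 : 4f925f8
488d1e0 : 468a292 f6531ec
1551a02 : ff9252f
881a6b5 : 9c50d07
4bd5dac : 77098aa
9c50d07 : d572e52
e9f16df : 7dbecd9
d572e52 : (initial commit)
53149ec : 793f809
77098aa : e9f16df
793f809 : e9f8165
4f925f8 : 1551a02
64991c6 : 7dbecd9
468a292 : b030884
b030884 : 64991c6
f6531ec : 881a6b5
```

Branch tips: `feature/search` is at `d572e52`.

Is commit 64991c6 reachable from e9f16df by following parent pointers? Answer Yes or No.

No

Ancestors of e9f16df: {7dbecd9, 9c50d07, d572e52, e9f16df}.
64991c6 is not in that set, so it is not an ancestor of e9f16df.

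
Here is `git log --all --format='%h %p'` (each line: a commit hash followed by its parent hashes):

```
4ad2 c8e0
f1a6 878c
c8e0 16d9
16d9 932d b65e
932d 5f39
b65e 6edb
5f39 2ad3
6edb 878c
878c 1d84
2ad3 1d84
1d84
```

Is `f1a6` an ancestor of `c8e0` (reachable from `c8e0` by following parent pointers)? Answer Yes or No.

No

Ancestors of c8e0: {16d9, 1d84, 2ad3, 5f39, 6edb, 878c, 932d, b65e, c8e0}.
f1a6 is not in that set, so it is not an ancestor of c8e0.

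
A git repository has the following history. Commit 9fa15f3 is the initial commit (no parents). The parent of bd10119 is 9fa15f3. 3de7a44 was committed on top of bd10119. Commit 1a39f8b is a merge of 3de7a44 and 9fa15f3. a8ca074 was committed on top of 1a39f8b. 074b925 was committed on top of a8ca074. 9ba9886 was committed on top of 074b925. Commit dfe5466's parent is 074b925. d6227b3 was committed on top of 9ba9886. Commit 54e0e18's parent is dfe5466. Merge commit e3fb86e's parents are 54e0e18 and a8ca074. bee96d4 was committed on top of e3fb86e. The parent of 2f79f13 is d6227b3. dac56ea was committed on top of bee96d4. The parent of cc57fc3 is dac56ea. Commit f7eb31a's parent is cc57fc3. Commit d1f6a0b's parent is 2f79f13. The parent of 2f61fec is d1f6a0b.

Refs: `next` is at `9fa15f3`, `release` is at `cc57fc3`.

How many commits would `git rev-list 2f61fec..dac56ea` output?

Reachable from dac56ea: {074b925, 1a39f8b, 3de7a44, 54e0e18, 9fa15f3, a8ca074, bd10119, bee96d4, dac56ea, dfe5466, e3fb86e}.
Reachable from 2f61fec: {074b925, 1a39f8b, 2f61fec, 2f79f13, 3de7a44, 9ba9886, 9fa15f3, a8ca074, bd10119, d1f6a0b, d6227b3}.
In dac56ea's history but not 2f61fec's: {54e0e18, bee96d4, dac56ea, dfe5466, e3fb86e} — 5 commits.

5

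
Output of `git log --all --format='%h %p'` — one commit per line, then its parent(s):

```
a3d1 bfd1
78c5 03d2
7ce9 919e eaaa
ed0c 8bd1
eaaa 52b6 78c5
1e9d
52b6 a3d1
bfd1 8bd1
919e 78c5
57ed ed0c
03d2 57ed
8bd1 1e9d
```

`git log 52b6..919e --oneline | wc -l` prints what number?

Reachable from 919e: {03d2, 1e9d, 57ed, 78c5, 8bd1, 919e, ed0c}.
Reachable from 52b6: {1e9d, 52b6, 8bd1, a3d1, bfd1}.
In 919e's history but not 52b6's: {03d2, 57ed, 78c5, 919e, ed0c} — 5 commits.

5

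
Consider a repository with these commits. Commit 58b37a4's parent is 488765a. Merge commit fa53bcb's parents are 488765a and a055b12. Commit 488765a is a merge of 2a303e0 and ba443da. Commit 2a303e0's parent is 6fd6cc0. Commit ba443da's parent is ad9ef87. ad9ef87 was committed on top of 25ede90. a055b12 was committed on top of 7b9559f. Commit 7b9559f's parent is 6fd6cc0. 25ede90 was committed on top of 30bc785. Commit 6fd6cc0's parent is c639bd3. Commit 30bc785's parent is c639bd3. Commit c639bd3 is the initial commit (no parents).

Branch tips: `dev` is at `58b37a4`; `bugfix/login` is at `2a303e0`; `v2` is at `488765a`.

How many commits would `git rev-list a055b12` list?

Walking parent pointers from a055b12: reachable set = {6fd6cc0, 7b9559f, a055b12, c639bd3}.
That is 4 commits.

4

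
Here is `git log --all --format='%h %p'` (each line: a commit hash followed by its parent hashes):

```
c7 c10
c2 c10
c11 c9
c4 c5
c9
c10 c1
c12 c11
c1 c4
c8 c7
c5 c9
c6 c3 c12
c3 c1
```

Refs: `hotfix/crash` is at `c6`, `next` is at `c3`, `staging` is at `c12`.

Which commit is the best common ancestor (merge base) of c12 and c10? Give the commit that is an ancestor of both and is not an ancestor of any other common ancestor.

c9

Ancestors of c12: {c11, c12, c9}.
Ancestors of c10: {c1, c10, c4, c5, c9}.
Common ancestors: {c9}.
The only common ancestor is c9, so it is the merge base.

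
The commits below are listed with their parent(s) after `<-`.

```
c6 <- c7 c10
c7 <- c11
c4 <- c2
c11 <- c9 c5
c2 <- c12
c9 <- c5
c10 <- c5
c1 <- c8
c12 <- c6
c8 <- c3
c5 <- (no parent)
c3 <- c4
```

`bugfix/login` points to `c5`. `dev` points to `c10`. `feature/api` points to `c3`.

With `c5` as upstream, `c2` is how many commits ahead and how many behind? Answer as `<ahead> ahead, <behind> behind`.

Reachable from c2: {c10, c11, c12, c2, c5, c6, c7, c9}.
Reachable from c5: {c5}.
Only in c2's history (ahead): {c10, c11, c12, c2, c6, c7, c9} — 7.
Only in c5's history (behind): {} — 0.

7 ahead, 0 behind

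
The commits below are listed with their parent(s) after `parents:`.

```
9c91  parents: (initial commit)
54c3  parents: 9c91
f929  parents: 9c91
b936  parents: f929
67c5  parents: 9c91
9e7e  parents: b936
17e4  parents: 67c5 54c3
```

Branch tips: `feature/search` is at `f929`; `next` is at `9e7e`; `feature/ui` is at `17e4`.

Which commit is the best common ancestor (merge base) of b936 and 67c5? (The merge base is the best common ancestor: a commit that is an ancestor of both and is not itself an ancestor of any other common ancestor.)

9c91

Ancestors of b936: {9c91, b936, f929}.
Ancestors of 67c5: {67c5, 9c91}.
Common ancestors: {9c91}.
The only common ancestor is 9c91, so it is the merge base.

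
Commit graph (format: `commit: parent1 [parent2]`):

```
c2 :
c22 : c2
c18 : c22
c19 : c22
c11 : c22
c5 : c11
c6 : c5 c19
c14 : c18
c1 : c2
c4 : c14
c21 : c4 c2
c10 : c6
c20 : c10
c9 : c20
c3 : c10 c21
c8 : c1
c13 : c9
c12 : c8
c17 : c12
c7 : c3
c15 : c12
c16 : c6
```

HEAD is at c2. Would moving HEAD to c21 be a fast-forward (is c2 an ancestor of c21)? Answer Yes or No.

A fast-forward from c2 to c21 is possible iff c2 is an ancestor of c21.
Ancestors of c21: {c14, c18, c2, c21, c22, c4}.
c2 is among them, so fast-forward is possible.

Yes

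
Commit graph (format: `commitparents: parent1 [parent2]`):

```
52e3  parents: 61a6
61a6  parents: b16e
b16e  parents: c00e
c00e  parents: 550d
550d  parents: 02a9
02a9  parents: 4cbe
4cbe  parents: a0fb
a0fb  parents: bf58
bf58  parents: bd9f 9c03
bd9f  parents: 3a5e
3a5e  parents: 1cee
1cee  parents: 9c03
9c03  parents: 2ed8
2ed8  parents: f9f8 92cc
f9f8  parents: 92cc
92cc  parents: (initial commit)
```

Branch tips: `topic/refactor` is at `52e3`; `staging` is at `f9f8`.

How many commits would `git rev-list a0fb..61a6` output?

6

Reachable from 61a6: {02a9, 1cee, 2ed8, 3a5e, 4cbe, 550d, 61a6, 92cc, 9c03, a0fb, b16e, bd9f, bf58, c00e, f9f8}.
Reachable from a0fb: {1cee, 2ed8, 3a5e, 92cc, 9c03, a0fb, bd9f, bf58, f9f8}.
In 61a6's history but not a0fb's: {02a9, 4cbe, 550d, 61a6, b16e, c00e} — 6 commits.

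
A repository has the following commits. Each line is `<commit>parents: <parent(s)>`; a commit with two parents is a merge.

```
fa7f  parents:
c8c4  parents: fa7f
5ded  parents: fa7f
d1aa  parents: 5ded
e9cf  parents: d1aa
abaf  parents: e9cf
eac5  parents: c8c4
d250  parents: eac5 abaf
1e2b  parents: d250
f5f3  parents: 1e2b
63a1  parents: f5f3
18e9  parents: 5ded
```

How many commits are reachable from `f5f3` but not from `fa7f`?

Reachable from f5f3: {1e2b, 5ded, abaf, c8c4, d1aa, d250, e9cf, eac5, f5f3, fa7f}.
Reachable from fa7f: {fa7f}.
In f5f3's history but not fa7f's: {1e2b, 5ded, abaf, c8c4, d1aa, d250, e9cf, eac5, f5f3} — 9 commits.

9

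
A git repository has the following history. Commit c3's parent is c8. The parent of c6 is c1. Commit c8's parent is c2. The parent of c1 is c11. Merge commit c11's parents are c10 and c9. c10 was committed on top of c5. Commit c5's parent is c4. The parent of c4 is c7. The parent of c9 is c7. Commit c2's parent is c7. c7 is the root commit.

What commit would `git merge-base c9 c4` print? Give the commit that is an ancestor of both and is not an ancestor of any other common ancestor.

Ancestors of c9: {c7, c9}.
Ancestors of c4: {c4, c7}.
Common ancestors: {c7}.
The only common ancestor is c7, so it is the merge base.

c7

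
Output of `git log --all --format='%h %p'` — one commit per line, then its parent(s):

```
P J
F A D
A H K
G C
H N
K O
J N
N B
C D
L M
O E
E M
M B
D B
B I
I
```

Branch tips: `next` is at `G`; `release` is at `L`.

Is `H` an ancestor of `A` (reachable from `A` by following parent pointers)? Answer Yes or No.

Ancestors of A (commits reachable by following parents): {A, B, E, H, I, K, M, N, O}.
H is in that set, so it is an ancestor of A.

Yes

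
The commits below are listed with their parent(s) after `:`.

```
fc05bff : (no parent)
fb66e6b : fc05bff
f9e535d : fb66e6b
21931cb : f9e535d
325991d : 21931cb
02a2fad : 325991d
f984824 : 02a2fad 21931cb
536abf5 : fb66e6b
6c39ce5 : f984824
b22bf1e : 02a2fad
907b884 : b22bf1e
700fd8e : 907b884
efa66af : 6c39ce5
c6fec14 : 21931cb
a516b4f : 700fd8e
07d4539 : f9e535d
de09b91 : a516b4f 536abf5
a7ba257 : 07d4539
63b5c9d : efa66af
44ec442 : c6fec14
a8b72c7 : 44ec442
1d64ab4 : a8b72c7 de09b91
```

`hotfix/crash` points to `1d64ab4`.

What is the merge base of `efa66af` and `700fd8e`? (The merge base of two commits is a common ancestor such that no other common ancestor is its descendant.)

02a2fad

Ancestors of efa66af: {02a2fad, 21931cb, 325991d, 6c39ce5, efa66af, f984824, f9e535d, fb66e6b, fc05bff}.
Ancestors of 700fd8e: {02a2fad, 21931cb, 325991d, 700fd8e, 907b884, b22bf1e, f9e535d, fb66e6b, fc05bff}.
Common ancestors: {02a2fad, 21931cb, 325991d, f9e535d, fb66e6b, fc05bff}.
Among these, 02a2fad is not an ancestor of any other common ancestor — it is the merge base.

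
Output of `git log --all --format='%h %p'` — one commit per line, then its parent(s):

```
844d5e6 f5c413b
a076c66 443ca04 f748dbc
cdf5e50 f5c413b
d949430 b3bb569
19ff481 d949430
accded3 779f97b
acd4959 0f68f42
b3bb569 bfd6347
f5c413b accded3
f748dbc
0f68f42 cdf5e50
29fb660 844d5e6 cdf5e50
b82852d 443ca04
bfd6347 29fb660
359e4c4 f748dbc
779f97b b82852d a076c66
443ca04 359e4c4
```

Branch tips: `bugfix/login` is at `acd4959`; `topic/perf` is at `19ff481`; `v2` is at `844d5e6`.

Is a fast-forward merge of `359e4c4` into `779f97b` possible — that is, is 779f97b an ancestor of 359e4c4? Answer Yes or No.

No

A fast-forward from 779f97b to 359e4c4 is possible iff 779f97b is an ancestor of 359e4c4.
Ancestors of 359e4c4: {359e4c4, f748dbc}.
779f97b is not among them, so fast-forward is not possible.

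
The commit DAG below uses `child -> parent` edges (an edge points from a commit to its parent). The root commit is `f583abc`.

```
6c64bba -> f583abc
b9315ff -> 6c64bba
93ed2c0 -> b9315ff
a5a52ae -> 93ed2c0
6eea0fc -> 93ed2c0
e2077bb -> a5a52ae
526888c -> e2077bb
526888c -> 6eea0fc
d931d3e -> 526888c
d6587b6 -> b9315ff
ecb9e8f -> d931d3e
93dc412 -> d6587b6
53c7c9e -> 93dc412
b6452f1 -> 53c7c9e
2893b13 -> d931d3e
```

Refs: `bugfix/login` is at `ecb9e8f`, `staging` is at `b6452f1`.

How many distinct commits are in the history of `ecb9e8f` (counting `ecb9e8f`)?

10

Walking parent pointers from ecb9e8f: reachable set = {526888c, 6c64bba, 6eea0fc, 93ed2c0, a5a52ae, b9315ff, d931d3e, e2077bb, ecb9e8f, f583abc}.
That is 10 commits.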